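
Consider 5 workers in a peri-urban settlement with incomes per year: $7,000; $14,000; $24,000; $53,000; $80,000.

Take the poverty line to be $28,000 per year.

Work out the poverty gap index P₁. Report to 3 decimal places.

Below the line: $7,000, $14,000, $24,000 (q = 3 of N = 5).
Gap ratios (z−y)/z: (28000−7000)/28000 = 0.7500; (28000−14000)/28000 = 0.5000; (28000−24000)/28000 = 0.1429.
Σ = 1.392857. Dividing by the full population N = 5 gives P₁ = 0.279.

0.279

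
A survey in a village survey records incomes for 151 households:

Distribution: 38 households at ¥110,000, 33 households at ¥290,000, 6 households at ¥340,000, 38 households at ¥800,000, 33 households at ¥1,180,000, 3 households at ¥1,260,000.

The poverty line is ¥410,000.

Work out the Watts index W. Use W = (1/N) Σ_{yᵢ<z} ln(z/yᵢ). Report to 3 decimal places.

0.414

Below z: 38×¥110,000, 33×¥290,000, 6×¥340,000 (q = 77 of N = 151).
Log gaps: ln(410000/110000) = 1.3157 (×38); ln(410000/290000) = 0.3463 (×33); ln(410000/340000) = 0.1872 (×6).
W = 62.546103 / 151 = 0.414.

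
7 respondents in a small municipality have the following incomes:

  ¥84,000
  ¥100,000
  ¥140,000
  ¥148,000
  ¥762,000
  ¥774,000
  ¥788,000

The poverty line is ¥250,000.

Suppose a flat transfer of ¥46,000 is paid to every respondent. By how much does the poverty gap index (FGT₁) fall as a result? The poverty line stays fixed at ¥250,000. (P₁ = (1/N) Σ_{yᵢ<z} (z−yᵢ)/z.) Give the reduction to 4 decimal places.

0.1051

Before: below the line — ¥84,000, ¥100,000, ¥140,000, ¥148,000; poverty gap index (FGT₁) = 0.301714.
After the ¥46,000 transfer: below the line — ¥130,000, ¥146,000, ¥186,000, ¥194,000; poverty gap index (FGT₁) = 0.196571.
Reduction = 0.301714 − 0.196571 = 0.1051.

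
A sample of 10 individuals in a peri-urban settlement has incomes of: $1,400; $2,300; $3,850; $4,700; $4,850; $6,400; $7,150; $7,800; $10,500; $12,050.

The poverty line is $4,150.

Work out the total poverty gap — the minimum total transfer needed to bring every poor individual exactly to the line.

Below z: $1,400, $2,300, $3,850 (q = 3 of N = 10).
Individual gaps: 4150−1400 = 2750; 4150−2300 = 1850; 4150−3850 = 300.
Aggregate gap = $4,900.

$4,900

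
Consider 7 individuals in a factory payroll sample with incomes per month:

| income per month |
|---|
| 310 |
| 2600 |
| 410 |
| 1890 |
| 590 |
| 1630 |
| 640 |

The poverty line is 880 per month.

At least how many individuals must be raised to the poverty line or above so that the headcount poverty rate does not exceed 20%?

3

Currently q = 4 of N = 7 are below the line (H = 0.571).
A headcount ratio of at most 20% allows at most ⌊0.20 × 7⌋ = 1 poor individuals.
So at least 4 − 1 = 3 must be lifted.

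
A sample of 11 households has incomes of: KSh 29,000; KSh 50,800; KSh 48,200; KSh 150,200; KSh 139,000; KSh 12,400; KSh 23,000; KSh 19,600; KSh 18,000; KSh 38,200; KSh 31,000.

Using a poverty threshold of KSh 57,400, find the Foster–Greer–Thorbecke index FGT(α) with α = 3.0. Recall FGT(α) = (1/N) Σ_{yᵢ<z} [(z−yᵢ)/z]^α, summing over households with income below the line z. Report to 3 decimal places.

Incomes under z: KSh 12,400, KSh 18,000, KSh 19,600, KSh 23,000, KSh 29,000, KSh 31,000, KSh 38,200, KSh 48,200, KSh 50,800 (q = 9 of N = 11).
Shortfall ratios: (57400−12400)/57400 = 0.7840; (57400−18000)/57400 = 0.6864; (57400−19600)/57400 = 0.6585; (57400−23000)/57400 = 0.5993; (57400−29000)/57400 = 0.4948; (57400−31000)/57400 = 0.4599; (57400−38200)/57400 = 0.3345; (57400−48200)/57400 = 0.1603; (57400−50800)/57400 = 0.1150.
Raised to α = 3.0: 0.48184; 0.32341; 0.28559; 0.21525; 0.12112; 0.09729; 0.03743; 0.00412; 0.00152.
Sum = 1.567561; FGT(3.0) = 1.567561 / 11 = 0.143.

0.143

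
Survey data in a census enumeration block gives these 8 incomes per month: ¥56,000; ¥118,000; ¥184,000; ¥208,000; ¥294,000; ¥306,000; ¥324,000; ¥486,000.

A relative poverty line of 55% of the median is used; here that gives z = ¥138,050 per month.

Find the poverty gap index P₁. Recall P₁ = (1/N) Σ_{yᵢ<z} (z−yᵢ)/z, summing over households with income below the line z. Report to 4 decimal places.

Incomes under z: ¥56,000, ¥118,000 (q = 2 of N = 8).
Relative gaps: (138050−56000)/138050 = 0.5943; (138050−118000)/138050 = 0.1452.
Sum of shortfalls = 0.739587; P₁ averages over all N: 0.739587 / 8 = 0.0924.

0.0924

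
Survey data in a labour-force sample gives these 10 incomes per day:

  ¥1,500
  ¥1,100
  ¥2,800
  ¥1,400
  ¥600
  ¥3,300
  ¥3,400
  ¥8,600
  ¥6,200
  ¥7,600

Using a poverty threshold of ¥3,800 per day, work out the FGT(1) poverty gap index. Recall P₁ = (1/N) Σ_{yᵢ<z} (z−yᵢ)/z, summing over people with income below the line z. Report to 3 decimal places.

Below the line: ¥600, ¥1,100, ¥1,400, ¥1,500, ¥2,800, ¥3,300, ¥3,400 (q = 7 of N = 10).
Gap ratios (z−y)/z: (3800−600)/3800 = 0.8421; (3800−1100)/3800 = 0.7105; (3800−1400)/3800 = 0.6316; (3800−1500)/3800 = 0.6053; (3800−2800)/3800 = 0.2632; (3800−3300)/3800 = 0.1316; (3800−3400)/3800 = 0.1053.
Sum of shortfalls = 3.289474; P₁ averages over all N: 3.289474 / 10 = 0.329.

0.329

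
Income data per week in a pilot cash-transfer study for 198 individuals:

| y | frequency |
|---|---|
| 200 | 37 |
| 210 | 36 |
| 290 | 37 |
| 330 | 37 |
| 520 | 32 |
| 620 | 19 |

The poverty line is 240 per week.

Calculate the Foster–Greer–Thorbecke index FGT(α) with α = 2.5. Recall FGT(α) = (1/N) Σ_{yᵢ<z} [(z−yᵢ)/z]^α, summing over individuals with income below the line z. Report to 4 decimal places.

Incomes under z: 37×200, 36×210 (q = 73 of N = 198).
Relative gaps: (240−200)/240 = 0.1667 (×37); (240−210)/240 = 0.1250 (×36).
Raised to α = 2.5: 0.01134 (×37); 0.00552 (×36).
Sum = 0.618462; FGT(2.5) = 0.618462 / 198 = 0.0031.

0.0031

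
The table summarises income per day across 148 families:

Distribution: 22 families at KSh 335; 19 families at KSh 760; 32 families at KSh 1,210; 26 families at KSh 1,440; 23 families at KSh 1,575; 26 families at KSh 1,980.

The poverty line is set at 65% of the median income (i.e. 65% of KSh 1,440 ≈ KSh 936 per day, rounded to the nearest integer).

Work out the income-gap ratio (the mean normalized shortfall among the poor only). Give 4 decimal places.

Poor units: 22×KSh 335, 19×KSh 760 (q = 41 of N = 148).
Shortfall ratios (z−y)/z: 0.6421 (×22), 0.1880 (×19); sum = 17.698718.
The income-gap ratio divides by q (the poor only): 17.698718 / 41 = 0.4317.

0.4317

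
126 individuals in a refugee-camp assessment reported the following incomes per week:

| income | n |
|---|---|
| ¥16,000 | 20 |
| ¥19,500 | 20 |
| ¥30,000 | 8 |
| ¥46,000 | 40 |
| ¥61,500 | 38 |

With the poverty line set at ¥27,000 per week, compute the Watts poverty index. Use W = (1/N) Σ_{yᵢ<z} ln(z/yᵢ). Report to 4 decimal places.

Below z: 20×¥16,000, 20×¥19,500 (q = 40 of N = 126).
Log shortfalls: ln(27000/16000) = 0.5232 (×20); ln(27000/19500) = 0.3254 (×20).
W = 16.973411 / 126 = 0.1347.

0.1347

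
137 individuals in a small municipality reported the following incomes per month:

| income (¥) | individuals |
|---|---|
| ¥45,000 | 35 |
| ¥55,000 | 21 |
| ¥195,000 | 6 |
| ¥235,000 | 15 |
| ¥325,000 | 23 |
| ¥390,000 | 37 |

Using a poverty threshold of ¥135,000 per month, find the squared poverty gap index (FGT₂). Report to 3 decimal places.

0.167

Poor units: 35×¥45,000, 21×¥55,000 (q = 56 of N = 137).
Shortfall ratios: (135000−45000)/135000 = 0.6667 (×35); (135000−55000)/135000 = 0.5926 (×21).
Squared: 0.4444 (×35); 0.3512 (×21).
Sum = 22.930041; P₂ = 22.930041 / 137 = 0.167.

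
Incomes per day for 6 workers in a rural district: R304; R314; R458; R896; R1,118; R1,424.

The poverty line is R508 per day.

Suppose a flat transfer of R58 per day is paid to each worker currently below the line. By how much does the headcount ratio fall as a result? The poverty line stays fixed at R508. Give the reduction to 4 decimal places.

Before: below the line — R304, R314, R458; headcount ratio = 0.500000.
After the R58 transfer: below the line — R362, R372; headcount ratio = 0.333333.
Reduction = 0.500000 − 0.333333 = 0.1667.

0.1667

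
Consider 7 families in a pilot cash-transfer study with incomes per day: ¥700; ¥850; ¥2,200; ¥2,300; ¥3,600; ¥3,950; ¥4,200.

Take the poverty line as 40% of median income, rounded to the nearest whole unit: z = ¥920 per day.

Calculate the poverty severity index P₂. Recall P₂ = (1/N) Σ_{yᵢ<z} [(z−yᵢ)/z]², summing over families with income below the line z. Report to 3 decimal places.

0.009

Below z: ¥700, ¥850 (q = 2 of N = 7).
Relative gaps: (920−700)/920 = 0.2391; (920−850)/920 = 0.0761.
Squared: 0.0572; 0.0058.
Sum = 0.062973; P₂ = 0.062973 / 7 = 0.009.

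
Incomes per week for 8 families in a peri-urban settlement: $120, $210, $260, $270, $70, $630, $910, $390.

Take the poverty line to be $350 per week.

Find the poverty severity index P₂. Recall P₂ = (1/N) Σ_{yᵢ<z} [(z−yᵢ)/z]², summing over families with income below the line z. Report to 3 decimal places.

Poor units: $70, $120, $210, $260, $270 (q = 5 of N = 8).
Gap ratios (z−y)/z: (350−70)/350 = 0.8000; (350−120)/350 = 0.6571; (350−210)/350 = 0.4000; (350−260)/350 = 0.2571; (350−270)/350 = 0.2286.
Squared: 0.6400; 0.4318; 0.1600; 0.0661; 0.0522.
Sum = 1.350204; P₂ = 1.350204 / 8 = 0.169.

0.169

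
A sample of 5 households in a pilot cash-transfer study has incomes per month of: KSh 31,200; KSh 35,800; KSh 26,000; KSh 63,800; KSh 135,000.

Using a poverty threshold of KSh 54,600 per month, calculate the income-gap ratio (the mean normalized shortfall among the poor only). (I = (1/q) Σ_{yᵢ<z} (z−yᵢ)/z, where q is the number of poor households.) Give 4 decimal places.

0.4322

Incomes under z: KSh 26,000, KSh 31,200, KSh 35,800 (q = 3 of N = 5).
Relative gaps: 0.5238, 0.4286, 0.3443; sum = 1.296703.
I averages over the q = 3 poor units only: 1.296703 / 3 = 0.4322.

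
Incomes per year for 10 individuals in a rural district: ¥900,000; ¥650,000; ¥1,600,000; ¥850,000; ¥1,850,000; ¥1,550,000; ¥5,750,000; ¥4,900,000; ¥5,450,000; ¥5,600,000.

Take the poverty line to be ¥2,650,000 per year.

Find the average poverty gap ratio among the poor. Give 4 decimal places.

0.5346

Below z: ¥650,000, ¥850,000, ¥900,000, ¥1,550,000, ¥1,600,000, ¥1,850,000 (q = 6 of N = 10).
Relative gaps: 0.7547, 0.6792, 0.6604, 0.4151, 0.3962, 0.3019; sum = 3.207547.
The income-gap ratio divides by q (the poor only): 3.207547 / 6 = 0.5346.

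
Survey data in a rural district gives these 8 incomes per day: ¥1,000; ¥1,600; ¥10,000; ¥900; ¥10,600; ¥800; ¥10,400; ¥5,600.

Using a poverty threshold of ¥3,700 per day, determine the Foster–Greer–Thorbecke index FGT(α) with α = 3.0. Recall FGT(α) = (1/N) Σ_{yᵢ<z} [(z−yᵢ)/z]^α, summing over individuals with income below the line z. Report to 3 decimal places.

Incomes under z: ¥800, ¥900, ¥1,000, ¥1,600 (q = 4 of N = 8).
Gap ratios (z−y)/z: (3700−800)/3700 = 0.7838; (3700−900)/3700 = 0.7568; (3700−1000)/3700 = 0.7297; (3700−1600)/3700 = 0.5676.
Raised to α = 3.0: 0.48149; 0.43338; 0.38859; 0.18283.
Sum = 1.486289; FGT(3.0) = 1.486289 / 8 = 0.186.

0.186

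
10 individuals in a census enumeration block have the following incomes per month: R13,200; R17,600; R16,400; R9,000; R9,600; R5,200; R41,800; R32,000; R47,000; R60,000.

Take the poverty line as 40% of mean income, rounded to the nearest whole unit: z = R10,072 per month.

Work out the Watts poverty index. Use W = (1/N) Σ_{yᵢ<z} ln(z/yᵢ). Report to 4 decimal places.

Incomes under z: R5,200, R9,000, R9,600 (q = 3 of N = 10).
Log gaps: ln(10072/5200) = 0.6611; ln(10072/9000) = 0.1125; ln(10072/9600) = 0.0480.
W = 0.821632 / 10 = 0.0822.

0.0822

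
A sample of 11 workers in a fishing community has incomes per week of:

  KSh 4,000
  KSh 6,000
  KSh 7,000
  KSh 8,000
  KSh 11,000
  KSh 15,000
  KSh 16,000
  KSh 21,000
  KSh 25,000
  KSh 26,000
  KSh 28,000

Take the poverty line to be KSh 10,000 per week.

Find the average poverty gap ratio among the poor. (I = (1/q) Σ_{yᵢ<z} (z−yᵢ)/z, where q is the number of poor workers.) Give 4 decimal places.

0.3750

Below z: KSh 4,000, KSh 6,000, KSh 7,000, KSh 8,000 (q = 4 of N = 11).
Shortfall ratios (z−y)/z: 0.6000, 0.4000, 0.3000, 0.2000; sum = 1.500000.
The income-gap ratio divides by q (the poor only): 1.500000 / 4 = 0.3750.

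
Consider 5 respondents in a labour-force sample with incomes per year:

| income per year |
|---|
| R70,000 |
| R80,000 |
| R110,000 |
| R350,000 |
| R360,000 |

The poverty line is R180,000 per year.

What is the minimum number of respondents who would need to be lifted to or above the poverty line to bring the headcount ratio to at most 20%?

3 of the 5 respondents are poor, so H = 3/5 = 0.600.
A headcount ratio of at most 20% allows at most ⌊0.20 × 5⌋ = 1 poor respondents.
So at least 3 − 1 = 2 must be lifted.

2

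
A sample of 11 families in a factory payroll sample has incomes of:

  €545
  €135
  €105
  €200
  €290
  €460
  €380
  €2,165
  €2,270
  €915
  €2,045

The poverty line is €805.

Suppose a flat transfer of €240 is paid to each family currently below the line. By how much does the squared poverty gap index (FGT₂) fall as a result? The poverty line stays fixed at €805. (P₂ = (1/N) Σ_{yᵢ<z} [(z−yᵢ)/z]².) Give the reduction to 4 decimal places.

Before: below the line — €105, €135, €200, €290, €380, €460, €545; squared poverty gap index (FGT₂) = 0.271791.
After the €240 transfer: below the line — €345, €375, €440, €530, €620, €700, €785; squared poverty gap index (FGT₂) = 0.091326.
Reduction = 0.271791 − 0.091326 = 0.1805.

0.1805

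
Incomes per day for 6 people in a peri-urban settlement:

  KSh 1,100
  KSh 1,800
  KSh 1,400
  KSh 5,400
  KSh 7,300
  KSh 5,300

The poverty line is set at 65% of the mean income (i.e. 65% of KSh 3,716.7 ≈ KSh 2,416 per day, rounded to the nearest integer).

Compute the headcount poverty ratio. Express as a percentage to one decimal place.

50.0%

3 of the 6 people have income below KSh 2,416.
H = 3/6 = 50.0%.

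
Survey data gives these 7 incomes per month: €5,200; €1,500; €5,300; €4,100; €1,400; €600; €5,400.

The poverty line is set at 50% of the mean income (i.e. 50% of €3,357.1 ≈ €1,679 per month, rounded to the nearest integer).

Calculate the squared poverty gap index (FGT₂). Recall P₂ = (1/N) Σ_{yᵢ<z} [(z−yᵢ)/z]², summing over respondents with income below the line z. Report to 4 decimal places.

Below the line: €600, €1,400, €1,500 (q = 3 of N = 7).
Normalized shortfalls: (1679−600)/1679 = 0.6426; (1679−1400)/1679 = 0.1662; (1679−1500)/1679 = 0.1066.
Squared: 0.4130; 0.0276; 0.0114.
Sum = 0.451970; P₂ = 0.451970 / 7 = 0.0646.

0.0646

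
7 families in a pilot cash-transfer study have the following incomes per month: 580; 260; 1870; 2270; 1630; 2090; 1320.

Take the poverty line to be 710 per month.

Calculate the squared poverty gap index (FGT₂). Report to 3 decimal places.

0.062

Below the line: 260, 580 (q = 2 of N = 7).
Relative gaps: (710−260)/710 = 0.6338; (710−580)/710 = 0.1831.
Squared: 0.4017; 0.0335.
Sum = 0.435231; P₂ = 0.435231 / 7 = 0.062.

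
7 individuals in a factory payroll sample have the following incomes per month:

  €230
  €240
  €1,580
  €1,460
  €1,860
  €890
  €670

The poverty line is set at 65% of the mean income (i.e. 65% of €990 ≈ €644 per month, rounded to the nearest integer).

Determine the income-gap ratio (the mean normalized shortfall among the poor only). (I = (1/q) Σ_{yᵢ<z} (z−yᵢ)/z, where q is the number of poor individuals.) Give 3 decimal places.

0.635

Incomes under z: €230, €240 (q = 2 of N = 7).
Relative gaps: 0.6429, 0.6273; sum = 1.270186.
I averages over the q = 2 poor units only: 1.270186 / 2 = 0.635.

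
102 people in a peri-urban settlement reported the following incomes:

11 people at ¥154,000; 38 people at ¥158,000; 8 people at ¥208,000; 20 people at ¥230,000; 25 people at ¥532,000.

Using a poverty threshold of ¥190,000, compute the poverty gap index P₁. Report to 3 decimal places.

0.083

Incomes under z: 11×¥154,000, 38×¥158,000 (q = 49 of N = 102).
Gap ratios (z−y)/z: (190000−154000)/190000 = 0.1895 (×11); (190000−158000)/190000 = 0.1684 (×38).
Σ = 8.484211. Dividing by the full population N = 102 gives P₁ = 0.083.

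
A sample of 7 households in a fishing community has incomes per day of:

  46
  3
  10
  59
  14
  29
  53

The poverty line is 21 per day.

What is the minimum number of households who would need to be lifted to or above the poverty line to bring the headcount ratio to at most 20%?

Currently q = 3 of N = 7 are below the line (H = 0.429).
A headcount ratio of at most 20% allows at most ⌊0.20 × 7⌋ = 1 poor households.
So at least 3 − 1 = 2 must be lifted.

2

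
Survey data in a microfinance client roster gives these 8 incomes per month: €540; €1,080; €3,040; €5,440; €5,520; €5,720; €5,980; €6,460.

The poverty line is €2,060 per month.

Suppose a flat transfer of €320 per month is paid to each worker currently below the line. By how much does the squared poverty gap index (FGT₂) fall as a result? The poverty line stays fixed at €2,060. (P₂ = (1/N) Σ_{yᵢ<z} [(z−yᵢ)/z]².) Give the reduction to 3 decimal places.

0.041

Before: below the line — €540, €1,080; squared poverty gap index (FGT₂) = 0.09635.
After the €320 transfer: below the line — €860, €1,400; squared poverty gap index (FGT₂) = 0.05525.
Reduction = 0.09635 − 0.05525 = 0.041.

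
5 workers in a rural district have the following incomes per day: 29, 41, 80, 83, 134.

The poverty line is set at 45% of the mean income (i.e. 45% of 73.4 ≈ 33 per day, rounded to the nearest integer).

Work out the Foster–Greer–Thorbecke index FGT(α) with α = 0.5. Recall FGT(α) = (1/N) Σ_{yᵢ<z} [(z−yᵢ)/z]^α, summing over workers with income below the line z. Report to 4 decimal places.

0.0696

Below z: 29 (q = 1 of N = 5).
Relative gaps: (33−29)/33 = 0.1212.
Raised to α = 0.5: 0.34816.
Sum = 0.348155; FGT(0.5) = 0.348155 / 5 = 0.0696.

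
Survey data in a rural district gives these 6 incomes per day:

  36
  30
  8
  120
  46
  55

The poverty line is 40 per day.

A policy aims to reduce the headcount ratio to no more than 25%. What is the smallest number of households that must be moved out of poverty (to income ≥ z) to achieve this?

2

3 of the 6 households are poor, so H = 3/6 = 0.500.
A headcount ratio of at most 25% allows at most ⌊0.25 × 6⌋ = 1 poor households.
So at least 3 − 1 = 2 must be lifted.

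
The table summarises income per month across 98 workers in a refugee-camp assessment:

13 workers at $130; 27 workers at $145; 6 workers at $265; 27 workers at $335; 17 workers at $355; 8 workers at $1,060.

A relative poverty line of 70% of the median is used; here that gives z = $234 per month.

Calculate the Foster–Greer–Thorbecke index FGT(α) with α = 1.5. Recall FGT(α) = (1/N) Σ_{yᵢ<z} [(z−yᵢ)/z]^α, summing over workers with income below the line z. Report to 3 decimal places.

0.104

Incomes under z: 13×$130, 27×$145 (q = 40 of N = 98).
Gap ratios (z−y)/z: (234−130)/234 = 0.4444 (×13); (234−145)/234 = 0.3803 (×27).
Raised to α = 1.5: 0.29630 (×13); 0.23456 (×27).
Sum = 10.185078; FGT(1.5) = 10.185078 / 98 = 0.104.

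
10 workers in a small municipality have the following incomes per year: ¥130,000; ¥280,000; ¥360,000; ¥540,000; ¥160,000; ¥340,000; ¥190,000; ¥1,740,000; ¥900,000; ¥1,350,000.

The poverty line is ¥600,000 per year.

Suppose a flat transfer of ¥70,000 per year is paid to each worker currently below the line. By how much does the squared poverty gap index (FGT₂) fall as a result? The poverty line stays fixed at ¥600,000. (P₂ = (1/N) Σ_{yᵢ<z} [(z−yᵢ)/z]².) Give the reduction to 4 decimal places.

0.0761

Before: below the line — ¥130,000, ¥160,000, ¥190,000, ¥280,000, ¥340,000, ¥360,000, ¥540,000; squared poverty gap index (FGT₂) = 0.226056.
After the ¥70,000 transfer: below the line — ¥200,000, ¥230,000, ¥260,000, ¥350,000, ¥410,000, ¥430,000; squared poverty gap index (FGT₂) = 0.150000.
Reduction = 0.226056 − 0.150000 = 0.0761.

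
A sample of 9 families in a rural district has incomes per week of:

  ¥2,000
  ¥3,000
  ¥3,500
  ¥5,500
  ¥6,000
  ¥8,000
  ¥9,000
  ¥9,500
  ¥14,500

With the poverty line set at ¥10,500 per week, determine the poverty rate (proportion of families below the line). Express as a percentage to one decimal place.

88.9%

8 of the 9 families have income below ¥10,500.
H = 8/9 = 88.9%.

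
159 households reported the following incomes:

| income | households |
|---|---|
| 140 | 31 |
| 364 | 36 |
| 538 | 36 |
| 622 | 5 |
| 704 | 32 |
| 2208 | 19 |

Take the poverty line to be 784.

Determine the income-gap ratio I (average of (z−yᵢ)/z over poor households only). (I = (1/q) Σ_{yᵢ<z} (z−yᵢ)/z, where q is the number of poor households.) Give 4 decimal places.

0.4310

Below the line: 31×140, 36×364, 36×538, 5×622, 32×704 (q = 140 of N = 159).
Relative gaps: 0.8214 (×31), 0.5357 (×36), 0.3138 (×36), 0.2066 (×5), 0.1020 (×32); sum = 60.344388.
The income-gap ratio divides by q (the poor only): 60.344388 / 140 = 0.4310.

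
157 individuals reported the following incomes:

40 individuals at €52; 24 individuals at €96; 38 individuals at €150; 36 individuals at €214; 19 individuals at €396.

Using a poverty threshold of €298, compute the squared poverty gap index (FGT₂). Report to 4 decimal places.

Poor units: 40×€52, 24×€96, 38×€150, 36×€214 (q = 138 of N = 157).
Relative gaps: (298−52)/298 = 0.8255 (×40); (298−96)/298 = 0.6779 (×24); (298−150)/298 = 0.4966 (×38); (298−214)/298 = 0.2819 (×36).
Squared: 0.6815 (×40); 0.4595 (×24); 0.2467 (×38); 0.0795 (×36).
Sum = 50.519166; P₂ = 50.519166 / 157 = 0.3218.

0.3218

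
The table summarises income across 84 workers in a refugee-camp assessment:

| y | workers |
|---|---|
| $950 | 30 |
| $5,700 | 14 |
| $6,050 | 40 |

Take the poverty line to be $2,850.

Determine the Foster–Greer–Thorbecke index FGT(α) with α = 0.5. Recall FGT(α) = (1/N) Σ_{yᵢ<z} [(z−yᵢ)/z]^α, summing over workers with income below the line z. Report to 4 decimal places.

0.2916

Below the line: 30×$950 (q = 30 of N = 84).
Gap ratios (z−y)/z: (2850−950)/2850 = 0.6667 (×30).
Raised to α = 0.5: 0.81650 (×30).
Sum = 24.494897; FGT(0.5) = 24.494897 / 84 = 0.2916.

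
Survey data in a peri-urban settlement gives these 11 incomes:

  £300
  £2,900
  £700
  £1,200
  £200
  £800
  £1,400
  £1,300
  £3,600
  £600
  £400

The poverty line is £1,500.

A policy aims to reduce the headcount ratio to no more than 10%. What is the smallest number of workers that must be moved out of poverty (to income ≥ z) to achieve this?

8

9 of the 11 workers are poor, so H = 9/11 = 0.818.
A headcount ratio of at most 10% allows at most ⌊0.10 × 11⌋ = 1 poor workers.
So at least 9 − 1 = 8 must be lifted.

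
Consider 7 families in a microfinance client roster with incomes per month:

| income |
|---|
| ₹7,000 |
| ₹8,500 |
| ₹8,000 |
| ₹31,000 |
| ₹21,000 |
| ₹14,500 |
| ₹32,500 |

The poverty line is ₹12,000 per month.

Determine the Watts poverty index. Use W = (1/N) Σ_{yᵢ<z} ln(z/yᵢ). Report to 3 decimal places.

Incomes under z: ₹7,000, ₹8,000, ₹8,500 (q = 3 of N = 7).
Log gaps: ln(12000/7000) = 0.5390; ln(12000/8000) = 0.4055; ln(12000/8500) = 0.3448.
W = 1.289302 / 7 = 0.184.

0.184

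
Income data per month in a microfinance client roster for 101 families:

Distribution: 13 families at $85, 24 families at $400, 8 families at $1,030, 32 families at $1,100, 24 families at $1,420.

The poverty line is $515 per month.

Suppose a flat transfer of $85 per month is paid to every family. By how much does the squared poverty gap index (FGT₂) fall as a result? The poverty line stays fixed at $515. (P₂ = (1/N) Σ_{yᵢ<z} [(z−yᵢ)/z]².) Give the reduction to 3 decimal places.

Before: below the line — 13×$85, 24×$400; squared poverty gap index (FGT₂) = 0.10158.
After the $85 transfer: below the line — 13×$170, 24×$485; squared poverty gap index (FGT₂) = 0.05857.
Reduction = 0.10158 − 0.05857 = 0.043.

0.043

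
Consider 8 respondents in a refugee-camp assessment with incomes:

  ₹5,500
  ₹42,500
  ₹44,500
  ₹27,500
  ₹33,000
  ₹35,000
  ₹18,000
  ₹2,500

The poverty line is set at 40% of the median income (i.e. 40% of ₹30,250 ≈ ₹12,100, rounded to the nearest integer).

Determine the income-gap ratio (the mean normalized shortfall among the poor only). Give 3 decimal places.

0.669

Incomes under z: ₹2,500, ₹5,500 (q = 2 of N = 8).
Relative gaps: 0.7934, 0.5455; sum = 1.338843.
I averages over the q = 2 poor units only: 1.338843 / 2 = 0.669.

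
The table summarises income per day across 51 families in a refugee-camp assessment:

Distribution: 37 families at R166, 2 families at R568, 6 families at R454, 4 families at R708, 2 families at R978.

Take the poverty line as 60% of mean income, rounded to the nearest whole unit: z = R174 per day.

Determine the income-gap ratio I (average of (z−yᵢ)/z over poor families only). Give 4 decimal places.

Below the line: 37×R166 (q = 37 of N = 51).
Relative gaps: 0.0460 (×37); sum = 1.701149.
I averages over the q = 37 poor units only: 1.701149 / 37 = 0.0460.

0.0460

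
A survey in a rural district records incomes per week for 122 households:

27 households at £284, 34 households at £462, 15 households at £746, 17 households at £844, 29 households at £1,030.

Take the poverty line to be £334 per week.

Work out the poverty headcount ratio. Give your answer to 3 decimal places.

0.221

27 of the 122 households have income below £334.
H = 27/122 = 0.221.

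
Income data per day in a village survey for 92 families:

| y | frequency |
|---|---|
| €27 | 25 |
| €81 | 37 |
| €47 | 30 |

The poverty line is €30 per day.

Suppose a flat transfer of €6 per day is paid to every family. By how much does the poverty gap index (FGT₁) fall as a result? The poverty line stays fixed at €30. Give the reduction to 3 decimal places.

Before: below the line — 25×€27; poverty gap index (FGT₁) = 0.02717.
After the €6 transfer: below the line — none; poverty gap index (FGT₁) = 0.00000.
Reduction = 0.02717 − 0.00000 = 0.027.

0.027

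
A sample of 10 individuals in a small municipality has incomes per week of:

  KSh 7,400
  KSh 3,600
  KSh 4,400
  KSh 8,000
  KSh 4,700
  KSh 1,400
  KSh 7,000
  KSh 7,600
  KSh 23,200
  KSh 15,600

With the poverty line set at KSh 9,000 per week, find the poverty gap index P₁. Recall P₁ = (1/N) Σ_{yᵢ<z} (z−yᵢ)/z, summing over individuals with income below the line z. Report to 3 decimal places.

Poor units: KSh 1,400, KSh 3,600, KSh 4,400, KSh 4,700, KSh 7,000, KSh 7,400, KSh 7,600, KSh 8,000 (q = 8 of N = 10).
Shortfall ratios: (9000−1400)/9000 = 0.8444; (9000−3600)/9000 = 0.6000; (9000−4400)/9000 = 0.5111; (9000−4700)/9000 = 0.4778; (9000−7000)/9000 = 0.2222; (9000−7400)/9000 = 0.1778; (9000−7600)/9000 = 0.1556; (9000−8000)/9000 = 0.1111.
Sum of shortfalls = 3.100000; P₁ averages over all N: 3.100000 / 10 = 0.310.

0.310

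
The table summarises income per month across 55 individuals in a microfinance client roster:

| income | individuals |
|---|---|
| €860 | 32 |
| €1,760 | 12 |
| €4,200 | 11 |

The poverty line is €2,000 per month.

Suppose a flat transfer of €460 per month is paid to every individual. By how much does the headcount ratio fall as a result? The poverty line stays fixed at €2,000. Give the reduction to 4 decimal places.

Before: below the line — 32×€860, 12×€1,760; headcount ratio = 0.800000.
After the €460 transfer: below the line — 32×€1,320; headcount ratio = 0.581818.
Reduction = 0.800000 − 0.581818 = 0.2182.

0.2182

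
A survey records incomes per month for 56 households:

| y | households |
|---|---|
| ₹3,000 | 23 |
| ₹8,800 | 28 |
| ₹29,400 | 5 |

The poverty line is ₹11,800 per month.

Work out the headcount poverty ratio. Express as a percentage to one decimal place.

91.1%

51 of the 56 households have income below ₹11,800.
H = 51/56 = 91.1%.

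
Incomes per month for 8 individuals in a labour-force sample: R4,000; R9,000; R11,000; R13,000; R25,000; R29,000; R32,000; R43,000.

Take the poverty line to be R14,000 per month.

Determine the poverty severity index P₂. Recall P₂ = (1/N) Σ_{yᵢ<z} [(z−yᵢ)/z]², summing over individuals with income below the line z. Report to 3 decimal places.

Below z: R4,000, R9,000, R11,000, R13,000 (q = 4 of N = 8).
Gap ratios (z−y)/z: (14000−4000)/14000 = 0.7143; (14000−9000)/14000 = 0.3571; (14000−11000)/14000 = 0.2143; (14000−13000)/14000 = 0.0714.
Squared: 0.5102; 0.1276; 0.0459; 0.0051.
Sum = 0.688776; P₂ = 0.688776 / 8 = 0.086.

0.086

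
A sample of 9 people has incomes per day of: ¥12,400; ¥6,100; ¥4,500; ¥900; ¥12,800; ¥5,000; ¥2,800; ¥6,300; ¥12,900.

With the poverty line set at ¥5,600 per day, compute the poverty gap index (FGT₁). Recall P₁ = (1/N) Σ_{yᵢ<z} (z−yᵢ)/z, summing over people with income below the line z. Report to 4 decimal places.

0.1825

Poor units: ¥900, ¥2,800, ¥4,500, ¥5,000 (q = 4 of N = 9).
Relative gaps: (5600−900)/5600 = 0.8393; (5600−2800)/5600 = 0.5000; (5600−4500)/5600 = 0.1964; (5600−5000)/5600 = 0.1071.
Sum of shortfalls = 1.642857; P₁ averages over all N: 1.642857 / 9 = 0.1825.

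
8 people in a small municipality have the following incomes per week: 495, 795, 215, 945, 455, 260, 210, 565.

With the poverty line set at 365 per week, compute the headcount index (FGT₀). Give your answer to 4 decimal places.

3 of the 8 people have income below 365.
H = 3/8 = 0.3750.

0.3750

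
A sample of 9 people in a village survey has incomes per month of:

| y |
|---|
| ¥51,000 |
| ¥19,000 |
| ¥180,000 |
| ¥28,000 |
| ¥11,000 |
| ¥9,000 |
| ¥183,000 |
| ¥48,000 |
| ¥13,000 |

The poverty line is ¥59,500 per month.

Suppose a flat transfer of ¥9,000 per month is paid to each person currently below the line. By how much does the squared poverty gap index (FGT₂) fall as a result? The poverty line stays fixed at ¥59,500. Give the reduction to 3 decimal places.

Before: below the line — ¥9,000, ¥11,000, ¥13,000, ¥19,000, ¥28,000, ¥48,000, ¥51,000; squared poverty gap index (FGT₂) = 0.31077.
After the ¥9,000 transfer: below the line — ¥18,000, ¥20,000, ¥22,000, ¥28,000, ¥37,000, ¥57,000; squared poverty gap index (FGT₂) = 0.19438.
Reduction = 0.31077 − 0.19438 = 0.116.

0.116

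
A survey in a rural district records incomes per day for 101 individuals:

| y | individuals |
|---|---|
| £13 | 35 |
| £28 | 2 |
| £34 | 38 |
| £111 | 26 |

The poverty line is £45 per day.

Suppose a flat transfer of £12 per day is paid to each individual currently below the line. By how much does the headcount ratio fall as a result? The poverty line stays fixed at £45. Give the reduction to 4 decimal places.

0.3762

Before: below the line — 35×£13, 2×£28, 38×£34; headcount ratio = 0.742574.
After the £12 transfer: below the line — 35×£25, 2×£40; headcount ratio = 0.366337.
Reduction = 0.742574 − 0.366337 = 0.3762.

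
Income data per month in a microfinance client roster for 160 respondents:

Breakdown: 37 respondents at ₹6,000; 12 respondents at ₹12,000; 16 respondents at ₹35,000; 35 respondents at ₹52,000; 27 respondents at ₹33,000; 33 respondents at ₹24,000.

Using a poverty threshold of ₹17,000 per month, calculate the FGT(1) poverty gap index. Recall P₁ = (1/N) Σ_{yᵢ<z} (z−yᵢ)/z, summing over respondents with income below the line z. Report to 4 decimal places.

0.1717

Below z: 37×₹6,000, 12×₹12,000 (q = 49 of N = 160).
Gap ratios (z−y)/z: (17000−6000)/17000 = 0.6471 (×37); (17000−12000)/17000 = 0.2941 (×12).
Sum of shortfalls = 27.470588; P₁ averages over all N: 27.470588 / 160 = 0.1717.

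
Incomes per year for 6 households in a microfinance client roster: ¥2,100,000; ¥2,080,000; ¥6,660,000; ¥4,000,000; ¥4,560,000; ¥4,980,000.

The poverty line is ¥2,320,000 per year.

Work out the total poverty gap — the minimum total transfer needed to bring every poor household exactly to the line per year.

Poor units: ¥2,080,000, ¥2,100,000 (q = 2 of N = 6).
Individual gaps: 2320000−2080000 = 240000; 2320000−2100000 = 220000.
Aggregate gap = ¥460,000.

¥460,000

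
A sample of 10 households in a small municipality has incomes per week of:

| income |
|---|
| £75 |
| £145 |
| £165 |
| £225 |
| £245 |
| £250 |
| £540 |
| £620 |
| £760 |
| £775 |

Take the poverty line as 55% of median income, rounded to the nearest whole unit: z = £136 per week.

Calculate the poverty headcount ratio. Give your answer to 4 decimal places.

0.1000

1 of the 10 households have income below £136.
H = 1/10 = 0.1000.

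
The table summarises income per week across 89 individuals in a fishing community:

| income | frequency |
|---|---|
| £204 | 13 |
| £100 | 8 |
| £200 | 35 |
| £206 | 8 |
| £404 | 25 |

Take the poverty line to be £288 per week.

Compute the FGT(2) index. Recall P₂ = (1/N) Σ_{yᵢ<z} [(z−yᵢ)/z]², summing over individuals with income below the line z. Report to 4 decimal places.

Below the line: 8×£100, 35×£200, 13×£204, 8×£206 (q = 64 of N = 89).
Shortfall ratios: (288−100)/288 = 0.6528 (×8); (288−200)/288 = 0.3056 (×35); (288−204)/288 = 0.2917 (×13); (288−206)/288 = 0.2847 (×8).
Squared: 0.4261 (×8); 0.0934 (×35); 0.0851 (×13); 0.0811 (×8).
Sum = 8.431134; P₂ = 8.431134 / 89 = 0.0947.

0.0947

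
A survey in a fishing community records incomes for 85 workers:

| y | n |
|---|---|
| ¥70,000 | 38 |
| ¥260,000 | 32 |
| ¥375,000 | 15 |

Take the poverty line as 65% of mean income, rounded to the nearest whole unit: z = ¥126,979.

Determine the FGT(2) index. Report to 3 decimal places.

Below z: 38×¥70,000 (q = 38 of N = 85).
Gap ratios (z−y)/z: (126979−70000)/126979 = 0.4487 (×38).
Squared: 0.2014 (×38).
Sum = 7.651550; P₂ = 7.651550 / 85 = 0.090.

0.090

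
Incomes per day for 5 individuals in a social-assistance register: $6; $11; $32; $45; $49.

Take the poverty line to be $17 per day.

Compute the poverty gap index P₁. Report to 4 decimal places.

Incomes under z: $6, $11 (q = 2 of N = 5).
Shortfall ratios: (17−6)/17 = 0.6471; (17−11)/17 = 0.3529.
Sum of shortfalls = 1.000000; P₁ averages over all N: 1.000000 / 5 = 0.2000.

0.2000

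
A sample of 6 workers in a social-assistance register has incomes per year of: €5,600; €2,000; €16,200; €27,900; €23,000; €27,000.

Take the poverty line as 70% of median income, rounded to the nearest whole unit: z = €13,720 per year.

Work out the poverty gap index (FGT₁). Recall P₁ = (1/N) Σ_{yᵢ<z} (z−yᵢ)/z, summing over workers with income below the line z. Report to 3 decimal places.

Below z: €2,000, €5,600 (q = 2 of N = 6).
Shortfall ratios: (13720−2000)/13720 = 0.8542; (13720−5600)/13720 = 0.5918.
Sum of shortfalls = 1.446064; P₁ averages over all N: 1.446064 / 6 = 0.241.

0.241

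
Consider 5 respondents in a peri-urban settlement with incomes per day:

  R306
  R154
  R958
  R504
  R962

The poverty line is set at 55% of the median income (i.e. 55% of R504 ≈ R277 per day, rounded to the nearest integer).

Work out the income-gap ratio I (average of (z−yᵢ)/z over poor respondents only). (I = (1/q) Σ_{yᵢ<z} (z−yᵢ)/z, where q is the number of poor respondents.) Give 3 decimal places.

Poor units: R154 (q = 1 of N = 5).
Shortfall ratios (z−y)/z: 0.4440; sum = 0.444043.
I averages over the q = 1 poor units only: 0.444043 / 1 = 0.444.

0.444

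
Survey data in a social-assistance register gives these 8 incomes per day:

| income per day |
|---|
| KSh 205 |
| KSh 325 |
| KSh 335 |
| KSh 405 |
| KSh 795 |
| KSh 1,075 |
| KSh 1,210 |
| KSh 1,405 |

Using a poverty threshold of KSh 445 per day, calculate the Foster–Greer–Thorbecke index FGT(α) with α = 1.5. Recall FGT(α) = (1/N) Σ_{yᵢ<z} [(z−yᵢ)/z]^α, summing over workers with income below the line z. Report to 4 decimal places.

0.0857

Poor units: KSh 205, KSh 325, KSh 335, KSh 405 (q = 4 of N = 8).
Normalized shortfalls: (445−205)/445 = 0.5393; (445−325)/445 = 0.2697; (445−335)/445 = 0.2472; (445−405)/445 = 0.0899.
Raised to α = 1.5: 0.39607; 0.14003; 0.12290; 0.02695.
Sum = 0.685957; FGT(1.5) = 0.685957 / 8 = 0.0857.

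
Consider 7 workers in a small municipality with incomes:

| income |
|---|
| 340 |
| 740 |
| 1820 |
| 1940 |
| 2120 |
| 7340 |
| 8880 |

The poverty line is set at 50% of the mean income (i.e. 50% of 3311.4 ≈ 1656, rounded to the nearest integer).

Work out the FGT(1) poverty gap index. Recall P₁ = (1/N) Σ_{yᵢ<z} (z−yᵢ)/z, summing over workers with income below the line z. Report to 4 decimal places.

0.1925

Below z: 340, 740 (q = 2 of N = 7).
Gap ratios (z−y)/z: (1656−340)/1656 = 0.7947; (1656−740)/1656 = 0.5531.
Σ = 1.347826. Dividing by the full population N = 7 gives P₁ = 0.1925.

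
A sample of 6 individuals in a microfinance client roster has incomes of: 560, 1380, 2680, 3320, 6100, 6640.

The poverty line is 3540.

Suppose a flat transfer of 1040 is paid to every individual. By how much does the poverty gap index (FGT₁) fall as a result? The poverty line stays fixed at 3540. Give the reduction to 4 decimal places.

Before: below the line — 560, 1380, 2680, 3320; poverty gap index (FGT₁) = 0.292844.
After the 1040 transfer: below the line — 1600, 2420; poverty gap index (FGT₁) = 0.144068.
Reduction = 0.292844 − 0.144068 = 0.1488.

0.1488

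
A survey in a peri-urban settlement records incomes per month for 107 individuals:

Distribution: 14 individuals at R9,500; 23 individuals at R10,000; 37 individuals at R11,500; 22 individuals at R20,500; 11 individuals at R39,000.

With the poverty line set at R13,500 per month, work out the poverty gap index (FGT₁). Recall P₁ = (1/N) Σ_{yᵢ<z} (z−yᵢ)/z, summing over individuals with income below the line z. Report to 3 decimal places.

0.146

Below the line: 14×R9,500, 23×R10,000, 37×R11,500 (q = 74 of N = 107).
Gap ratios (z−y)/z: (13500−9500)/13500 = 0.2963 (×14); (13500−10000)/13500 = 0.2593 (×23); (13500−11500)/13500 = 0.1481 (×37).
Σ = 15.592593. Dividing by the full population N = 107 gives P₁ = 0.146.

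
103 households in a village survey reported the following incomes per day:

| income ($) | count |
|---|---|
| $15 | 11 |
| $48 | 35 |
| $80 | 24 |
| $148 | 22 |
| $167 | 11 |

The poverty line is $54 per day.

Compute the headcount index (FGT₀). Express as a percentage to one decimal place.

44.7%

46 of the 103 households have income below $54.
H = 46/103 = 44.7%.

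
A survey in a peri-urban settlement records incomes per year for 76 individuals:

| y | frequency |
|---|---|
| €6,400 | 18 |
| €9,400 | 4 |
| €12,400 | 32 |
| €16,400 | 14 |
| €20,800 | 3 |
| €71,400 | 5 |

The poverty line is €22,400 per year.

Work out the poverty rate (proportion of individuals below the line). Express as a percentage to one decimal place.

71 of the 76 individuals have income below €22,400.
H = 71/76 = 93.4%.

93.4%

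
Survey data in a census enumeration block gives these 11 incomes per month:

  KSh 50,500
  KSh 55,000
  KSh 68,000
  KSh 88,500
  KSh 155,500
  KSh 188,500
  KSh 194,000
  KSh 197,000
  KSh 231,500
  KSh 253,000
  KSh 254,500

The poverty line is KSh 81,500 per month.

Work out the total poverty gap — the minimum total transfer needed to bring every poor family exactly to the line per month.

KSh 71,000

Below z: KSh 50,500, KSh 55,000, KSh 68,000 (q = 3 of N = 11).
Individual gaps: 81500−50500 = 31000; 81500−55000 = 26500; 81500−68000 = 13500.
Aggregate gap = KSh 71,000.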